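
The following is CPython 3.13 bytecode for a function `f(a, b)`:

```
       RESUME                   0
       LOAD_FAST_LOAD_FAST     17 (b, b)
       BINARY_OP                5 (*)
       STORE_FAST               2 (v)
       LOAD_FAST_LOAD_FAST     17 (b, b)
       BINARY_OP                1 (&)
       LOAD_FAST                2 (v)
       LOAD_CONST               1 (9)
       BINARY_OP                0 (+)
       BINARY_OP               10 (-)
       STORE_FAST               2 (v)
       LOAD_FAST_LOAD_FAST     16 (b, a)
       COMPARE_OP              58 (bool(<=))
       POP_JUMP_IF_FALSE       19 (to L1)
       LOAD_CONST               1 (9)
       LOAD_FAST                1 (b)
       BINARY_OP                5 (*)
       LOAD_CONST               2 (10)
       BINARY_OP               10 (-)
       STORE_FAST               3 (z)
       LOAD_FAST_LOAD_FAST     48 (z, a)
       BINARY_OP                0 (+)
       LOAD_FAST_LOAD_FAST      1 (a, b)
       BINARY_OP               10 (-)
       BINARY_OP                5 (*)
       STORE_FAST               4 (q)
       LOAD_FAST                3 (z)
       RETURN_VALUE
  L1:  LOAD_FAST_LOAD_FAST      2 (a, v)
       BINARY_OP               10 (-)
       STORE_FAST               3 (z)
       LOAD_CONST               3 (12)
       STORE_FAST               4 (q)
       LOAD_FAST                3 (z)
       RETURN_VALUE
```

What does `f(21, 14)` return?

LOAD_FAST_LOAD_FAST b,b → push 14,14. Stack: [14, 14]
BINARY_OP * → 14 * 14 = 196. Stack: [196]
STORE_FAST v → v=196. Stack: []
LOAD_FAST_LOAD_FAST b,b → push 14,14. Stack: [14, 14]
BINARY_OP & → 14 & 14 = 14. Stack: [14]
LOAD_FAST v → push 196. Stack: [14, 196]
LOAD_CONST → push 9. Stack: [14, 196, 9]
BINARY_OP + → 196 + 9 = 205. Stack: [14, 205]
BINARY_OP - → 14 - 205 = -191. Stack: [-191]
STORE_FAST v → v=-191. Stack: []
LOAD_FAST_LOAD_FAST b,a → push 14,21. Stack: [14, 21]
COMPARE_OP bool(<=) → 14 vs 21 = True. Stack: [True]
POP_JUMP_IF_FALSE → pop True; no jump. Stack: []
LOAD_CONST → push 9. Stack: [9]
LOAD_FAST b → push 14. Stack: [9, 14]
BINARY_OP * → 9 * 14 = 126. Stack: [126]
LOAD_CONST → push 10. Stack: [126, 10]
BINARY_OP - → 126 - 10 = 116. Stack: [116]
STORE_FAST z → z=116. Stack: []
LOAD_FAST_LOAD_FAST z,a → push 116,21. Stack: [116, 21]
BINARY_OP + → 116 + 21 = 137. Stack: [137]
LOAD_FAST_LOAD_FAST a,b → push 21,14. Stack: [137, 21, 14]
BINARY_OP - → 21 - 14 = 7. Stack: [137, 7]
BINARY_OP * → 137 * 7 = 959. Stack: [959]
STORE_FAST q → q=959. Stack: []
LOAD_FAST z → push 116. Stack: [116]
RETURN_VALUE → return 116.

116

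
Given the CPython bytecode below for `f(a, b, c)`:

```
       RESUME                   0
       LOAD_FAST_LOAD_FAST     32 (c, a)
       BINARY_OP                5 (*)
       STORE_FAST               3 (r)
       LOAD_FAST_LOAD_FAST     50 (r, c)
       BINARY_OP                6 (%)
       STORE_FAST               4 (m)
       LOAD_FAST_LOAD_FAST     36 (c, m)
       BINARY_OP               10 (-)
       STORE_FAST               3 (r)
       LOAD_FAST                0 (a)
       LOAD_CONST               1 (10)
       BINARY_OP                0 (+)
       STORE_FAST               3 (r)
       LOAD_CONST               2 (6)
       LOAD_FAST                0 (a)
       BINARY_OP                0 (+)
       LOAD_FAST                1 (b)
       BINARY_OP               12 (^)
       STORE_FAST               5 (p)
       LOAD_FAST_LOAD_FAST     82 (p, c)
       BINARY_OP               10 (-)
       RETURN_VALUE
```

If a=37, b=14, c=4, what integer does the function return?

33

LOAD_FAST_LOAD_FAST c,a → push 4,37. Stack: [4, 37]
BINARY_OP * → 4 * 37 = 148. Stack: [148]
STORE_FAST r → r=148. Stack: []
LOAD_FAST_LOAD_FAST r,c → push 148,4. Stack: [148, 4]
BINARY_OP % → 148 % 4 = 0. Stack: [0]
STORE_FAST m → m=0. Stack: []
LOAD_FAST_LOAD_FAST c,m → push 4,0. Stack: [4, 0]
BINARY_OP - → 4 - 0 = 4. Stack: [4]
STORE_FAST r → r=4. Stack: []
LOAD_FAST a → push 37. Stack: [37]
LOAD_CONST → push 10. Stack: [37, 10]
BINARY_OP + → 37 + 10 = 47. Stack: [47]
STORE_FAST r → r=47. Stack: []
LOAD_CONST → push 6. Stack: [6]
LOAD_FAST a → push 37. Stack: [6, 37]
BINARY_OP + → 6 + 37 = 43. Stack: [43]
LOAD_FAST b → push 14. Stack: [43, 14]
BINARY_OP ^ → 43 ^ 14 = 37. Stack: [37]
STORE_FAST p → p=37. Stack: []
LOAD_FAST_LOAD_FAST p,c → push 37,4. Stack: [37, 4]
BINARY_OP - → 37 - 4 = 33. Stack: [33]
RETURN_VALUE → return 33.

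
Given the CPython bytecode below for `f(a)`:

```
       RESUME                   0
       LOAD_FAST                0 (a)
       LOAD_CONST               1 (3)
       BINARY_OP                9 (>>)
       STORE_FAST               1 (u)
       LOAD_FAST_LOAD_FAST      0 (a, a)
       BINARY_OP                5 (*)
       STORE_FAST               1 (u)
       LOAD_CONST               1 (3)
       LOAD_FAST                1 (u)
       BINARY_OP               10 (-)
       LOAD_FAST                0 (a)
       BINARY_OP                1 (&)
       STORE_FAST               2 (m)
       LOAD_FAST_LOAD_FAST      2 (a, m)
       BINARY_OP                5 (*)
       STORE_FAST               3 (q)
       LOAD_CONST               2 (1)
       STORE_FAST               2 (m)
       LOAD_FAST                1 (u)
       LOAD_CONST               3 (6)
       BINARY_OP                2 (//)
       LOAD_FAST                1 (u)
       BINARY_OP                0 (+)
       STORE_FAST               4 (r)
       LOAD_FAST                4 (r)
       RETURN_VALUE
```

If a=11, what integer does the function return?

141

LOAD_FAST a → push 11. Stack: [11]
LOAD_CONST → push 3. Stack: [11, 3]
BINARY_OP >> → 11 >> 3 = 1. Stack: [1]
STORE_FAST u → u=1. Stack: []
LOAD_FAST_LOAD_FAST a,a → push 11,11. Stack: [11, 11]
BINARY_OP * → 11 * 11 = 121. Stack: [121]
STORE_FAST u → u=121. Stack: []
LOAD_CONST → push 3. Stack: [3]
LOAD_FAST u → push 121. Stack: [3, 121]
BINARY_OP - → 3 - 121 = -118. Stack: [-118]
LOAD_FAST a → push 11. Stack: [-118, 11]
BINARY_OP & → -118 & 11 = 10. Stack: [10]
STORE_FAST m → m=10. Stack: []
LOAD_FAST_LOAD_FAST a,m → push 11,10. Stack: [11, 10]
BINARY_OP * → 11 * 10 = 110. Stack: [110]
STORE_FAST q → q=110. Stack: []
LOAD_CONST → push 1. Stack: [1]
STORE_FAST m → m=1. Stack: []
LOAD_FAST u → push 121. Stack: [121]
LOAD_CONST → push 6. Stack: [121, 6]
BINARY_OP // → 121 // 6 = 20. Stack: [20]
LOAD_FAST u → push 121. Stack: [20, 121]
BINARY_OP + → 20 + 121 = 141. Stack: [141]
STORE_FAST r → r=141. Stack: []
LOAD_FAST r → push 141. Stack: [141]
RETURN_VALUE → return 141.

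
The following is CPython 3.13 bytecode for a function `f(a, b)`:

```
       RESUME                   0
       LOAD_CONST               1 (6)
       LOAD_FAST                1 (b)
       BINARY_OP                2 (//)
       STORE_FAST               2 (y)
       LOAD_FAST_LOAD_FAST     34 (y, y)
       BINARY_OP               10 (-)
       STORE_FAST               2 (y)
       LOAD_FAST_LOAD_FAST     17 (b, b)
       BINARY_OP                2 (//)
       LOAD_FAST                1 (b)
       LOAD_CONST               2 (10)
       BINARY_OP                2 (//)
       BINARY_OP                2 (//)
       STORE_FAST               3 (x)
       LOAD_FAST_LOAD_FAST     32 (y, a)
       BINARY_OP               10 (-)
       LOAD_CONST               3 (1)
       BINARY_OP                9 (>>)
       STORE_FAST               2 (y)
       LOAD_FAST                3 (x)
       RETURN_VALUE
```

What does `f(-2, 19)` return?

1

LOAD_CONST → push 6. Stack: [6]
LOAD_FAST b → push 19. Stack: [6, 19]
BINARY_OP // → 6 // 19 = 0. Stack: [0]
STORE_FAST y → y=0. Stack: []
LOAD_FAST_LOAD_FAST y,y → push 0,0. Stack: [0, 0]
BINARY_OP - → 0 - 0 = 0. Stack: [0]
STORE_FAST y → y=0. Stack: []
LOAD_FAST_LOAD_FAST b,b → push 19,19. Stack: [19, 19]
BINARY_OP // → 19 // 19 = 1. Stack: [1]
LOAD_FAST b → push 19. Stack: [1, 19]
LOAD_CONST → push 10. Stack: [1, 19, 10]
BINARY_OP // → 19 // 10 = 1. Stack: [1, 1]
BINARY_OP // → 1 // 1 = 1. Stack: [1]
STORE_FAST x → x=1. Stack: []
LOAD_FAST_LOAD_FAST y,a → push 0,-2. Stack: [0, -2]
BINARY_OP - → 0 - -2 = 2. Stack: [2]
LOAD_CONST → push 1. Stack: [2, 1]
BINARY_OP >> → 2 >> 1 = 1. Stack: [1]
STORE_FAST y → y=1. Stack: []
LOAD_FAST x → push 1. Stack: [1]
RETURN_VALUE → return 1.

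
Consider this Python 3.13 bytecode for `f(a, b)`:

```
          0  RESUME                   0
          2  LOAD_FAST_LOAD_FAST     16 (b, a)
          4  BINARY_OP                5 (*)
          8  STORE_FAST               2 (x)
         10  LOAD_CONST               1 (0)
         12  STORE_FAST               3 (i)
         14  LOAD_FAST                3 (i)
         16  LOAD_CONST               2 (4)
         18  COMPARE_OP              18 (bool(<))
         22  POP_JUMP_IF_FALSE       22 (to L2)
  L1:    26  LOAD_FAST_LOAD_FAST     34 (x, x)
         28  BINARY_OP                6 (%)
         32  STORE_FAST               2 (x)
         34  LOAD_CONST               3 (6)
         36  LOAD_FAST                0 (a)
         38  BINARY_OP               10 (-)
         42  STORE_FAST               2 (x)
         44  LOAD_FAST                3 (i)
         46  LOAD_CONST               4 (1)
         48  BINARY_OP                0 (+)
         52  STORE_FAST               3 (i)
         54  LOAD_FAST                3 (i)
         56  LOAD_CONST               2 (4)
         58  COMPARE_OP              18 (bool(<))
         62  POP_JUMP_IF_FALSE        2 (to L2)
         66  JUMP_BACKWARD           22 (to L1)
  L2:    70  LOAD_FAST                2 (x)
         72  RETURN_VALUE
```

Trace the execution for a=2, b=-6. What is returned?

LOAD_FAST_LOAD_FAST b,a → push -6,2
BINARY_OP * → -6 * 2 = -12
STORE_FAST x → x=-12
LOAD_CONST → push 0
STORE_FAST i → i=0
LOAD_FAST i → push 0
LOAD_CONST → push 4
COMPARE_OP bool(<) → 0 vs 4 = True
POP_JUMP_IF_FALSE → pop True; no jump
LOAD_FAST_LOAD_FAST x,x → push -12,-12
BINARY_OP % → -12 % -12 = 0
STORE_FAST x → x=0
LOAD_CONST → push 6
LOAD_FAST a → push 2
BINARY_OP - → 6 - 2 = 4
STORE_FAST x → x=4
LOAD_FAST i → push 0
LOAD_CONST → push 1
BINARY_OP + → 0 + 1 = 1
STORE_FAST i → i=1
LOAD_FAST i → push 1
LOAD_CONST → push 4
COMPARE_OP bool(<) → 1 vs 4 = True
POP_JUMP_IF_FALSE → pop True; no jump
LOAD_FAST_LOAD_FAST x,x → push 4,4
BINARY_OP % → 4 % 4 = 0
STORE_FAST x → x=0
LOAD_CONST → push 6
LOAD_FAST a → push 2
BINARY_OP - → 6 - 2 = 4
STORE_FAST x → x=4
LOAD_FAST i → push 1
LOAD_CONST → push 1
BINARY_OP + → 1 + 1 = 2
STORE_FAST i → i=2
LOAD_FAST i → push 2
LOAD_CONST → push 4
COMPARE_OP bool(<) → 2 vs 4 = True
POP_JUMP_IF_FALSE → pop True; no jump
LOAD_FAST_LOAD_FAST x,x → push 4,4
BINARY_OP % → 4 % 4 = 0
STORE_FAST x → x=0
LOAD_CONST → push 6
LOAD_FAST a → push 2
BINARY_OP - → 6 - 2 = 4
STORE_FAST x → x=4
LOAD_FAST i → push 2
LOAD_CONST → push 1
BINARY_OP + → 2 + 1 = 3
STORE_FAST i → i=3
LOAD_FAST i → push 3
LOAD_CONST → push 4
COMPARE_OP bool(<) → 3 vs 4 = True
POP_JUMP_IF_FALSE → pop True; no jump
LOAD_FAST_LOAD_FAST x,x → push 4,4
BINARY_OP % → 4 % 4 = 0
STORE_FAST x → x=0
LOAD_CONST → push 6
LOAD_FAST a → push 2
BINARY_OP - → 6 - 2 = 4
STORE_FAST x → x=4
LOAD_FAST i → push 3
LOAD_CONST → push 1
BINARY_OP + → 3 + 1 = 4
STORE_FAST i → i=4
LOAD_FAST i → push 4
LOAD_CONST → push 4
COMPARE_OP bool(<) → 4 vs 4 = False
POP_JUMP_IF_FALSE → pop False; jump
LOAD_FAST x → push 4
RETURN_VALUE → return 4.

4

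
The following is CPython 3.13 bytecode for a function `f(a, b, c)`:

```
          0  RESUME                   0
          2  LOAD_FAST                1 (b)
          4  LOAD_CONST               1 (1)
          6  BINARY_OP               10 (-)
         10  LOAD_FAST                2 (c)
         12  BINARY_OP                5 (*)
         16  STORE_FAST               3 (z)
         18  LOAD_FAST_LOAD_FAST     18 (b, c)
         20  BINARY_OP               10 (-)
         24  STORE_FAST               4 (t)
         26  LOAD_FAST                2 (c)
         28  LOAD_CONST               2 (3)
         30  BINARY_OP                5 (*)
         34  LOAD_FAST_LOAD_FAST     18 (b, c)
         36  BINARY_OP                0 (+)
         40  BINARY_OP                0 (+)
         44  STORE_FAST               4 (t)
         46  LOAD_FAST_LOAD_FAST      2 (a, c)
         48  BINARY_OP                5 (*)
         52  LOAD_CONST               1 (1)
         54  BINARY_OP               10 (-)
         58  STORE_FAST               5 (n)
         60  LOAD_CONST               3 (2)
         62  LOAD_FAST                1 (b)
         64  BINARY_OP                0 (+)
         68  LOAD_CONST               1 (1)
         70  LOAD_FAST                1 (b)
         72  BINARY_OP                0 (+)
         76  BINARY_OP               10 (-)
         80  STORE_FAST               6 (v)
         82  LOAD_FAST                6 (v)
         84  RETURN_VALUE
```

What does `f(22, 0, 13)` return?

LOAD_FAST b → push 0. Stack: [0]
LOAD_CONST → push 1. Stack: [0, 1]
BINARY_OP - → 0 - 1 = -1. Stack: [-1]
LOAD_FAST c → push 13. Stack: [-1, 13]
BINARY_OP * → -1 * 13 = -13. Stack: [-13]
STORE_FAST z → z=-13. Stack: []
LOAD_FAST_LOAD_FAST b,c → push 0,13. Stack: [0, 13]
BINARY_OP - → 0 - 13 = -13. Stack: [-13]
STORE_FAST t → t=-13. Stack: []
LOAD_FAST c → push 13. Stack: [13]
LOAD_CONST → push 3. Stack: [13, 3]
BINARY_OP * → 13 * 3 = 39. Stack: [39]
LOAD_FAST_LOAD_FAST b,c → push 0,13. Stack: [39, 0, 13]
BINARY_OP + → 0 + 13 = 13. Stack: [39, 13]
BINARY_OP + → 39 + 13 = 52. Stack: [52]
STORE_FAST t → t=52. Stack: []
LOAD_FAST_LOAD_FAST a,c → push 22,13. Stack: [22, 13]
BINARY_OP * → 22 * 13 = 286. Stack: [286]
LOAD_CONST → push 1. Stack: [286, 1]
BINARY_OP - → 286 - 1 = 285. Stack: [285]
STORE_FAST n → n=285. Stack: []
LOAD_CONST → push 2. Stack: [2]
LOAD_FAST b → push 0. Stack: [2, 0]
BINARY_OP + → 2 + 0 = 2. Stack: [2]
LOAD_CONST → push 1. Stack: [2, 1]
LOAD_FAST b → push 0. Stack: [2, 1, 0]
BINARY_OP + → 1 + 0 = 1. Stack: [2, 1]
BINARY_OP - → 2 - 1 = 1. Stack: [1]
STORE_FAST v → v=1. Stack: []
LOAD_FAST v → push 1. Stack: [1]
RETURN_VALUE → return 1.

1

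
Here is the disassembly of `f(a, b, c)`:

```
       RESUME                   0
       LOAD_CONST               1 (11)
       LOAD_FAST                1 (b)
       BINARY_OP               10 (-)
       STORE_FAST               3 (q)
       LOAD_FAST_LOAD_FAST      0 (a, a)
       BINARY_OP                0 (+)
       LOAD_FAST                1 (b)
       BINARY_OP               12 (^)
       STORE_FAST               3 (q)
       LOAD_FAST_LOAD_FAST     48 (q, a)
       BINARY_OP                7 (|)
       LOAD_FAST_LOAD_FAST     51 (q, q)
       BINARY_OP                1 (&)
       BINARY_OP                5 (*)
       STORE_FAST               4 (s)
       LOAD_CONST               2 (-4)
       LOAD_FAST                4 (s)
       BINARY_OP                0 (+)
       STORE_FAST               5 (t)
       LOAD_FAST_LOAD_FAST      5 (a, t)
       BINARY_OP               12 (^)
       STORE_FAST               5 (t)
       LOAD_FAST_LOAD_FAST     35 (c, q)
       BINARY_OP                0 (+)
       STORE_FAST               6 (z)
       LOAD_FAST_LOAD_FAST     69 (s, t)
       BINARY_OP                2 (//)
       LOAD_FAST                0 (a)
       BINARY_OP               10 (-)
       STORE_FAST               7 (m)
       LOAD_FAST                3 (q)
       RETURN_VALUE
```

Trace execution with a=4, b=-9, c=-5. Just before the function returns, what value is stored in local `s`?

1

LOAD_CONST → push 11. Stack: [11]
LOAD_FAST b → push -9. Stack: [11, -9]
BINARY_OP - → 11 - -9 = 20. Stack: [20]
STORE_FAST q → q=20. Stack: []
LOAD_FAST_LOAD_FAST a,a → push 4,4. Stack: [4, 4]
BINARY_OP + → 4 + 4 = 8. Stack: [8]
LOAD_FAST b → push -9. Stack: [8, -9]
BINARY_OP ^ → 8 ^ -9 = -1. Stack: [-1]
STORE_FAST q → q=-1. Stack: []
LOAD_FAST_LOAD_FAST q,a → push -1,4. Stack: [-1, 4]
BINARY_OP | → -1 | 4 = -1. Stack: [-1]
LOAD_FAST_LOAD_FAST q,q → push -1,-1. Stack: [-1, -1, -1]
BINARY_OP & → -1 & -1 = -1. Stack: [-1, -1]
BINARY_OP * → -1 * -1 = 1. Stack: [1]
STORE_FAST s → s=1. Stack: []
LOAD_CONST → push -4. Stack: [-4]
LOAD_FAST s → push 1. Stack: [-4, 1]
BINARY_OP + → -4 + 1 = -3. Stack: [-3]
STORE_FAST t → t=-3. Stack: []
LOAD_FAST_LOAD_FAST a,t → push 4,-3. Stack: [4, -3]
BINARY_OP ^ → 4 ^ -3 = -7. Stack: [-7]
STORE_FAST t → t=-7. Stack: []
LOAD_FAST_LOAD_FAST c,q → push -5,-1. Stack: [-5, -1]
BINARY_OP + → -5 + -1 = -6. Stack: [-6]
STORE_FAST z → z=-6. Stack: []
LOAD_FAST_LOAD_FAST s,t → push 1,-7. Stack: [1, -7]
BINARY_OP // → 1 // -7 = -1. Stack: [-1]
LOAD_FAST a → push 4. Stack: [-1, 4]
BINARY_OP - → -1 - 4 = -5. Stack: [-5]
STORE_FAST m → m=-5. Stack: []
LOAD_FAST q → push -1. Stack: [-1]
RETURN_VALUE → return -1.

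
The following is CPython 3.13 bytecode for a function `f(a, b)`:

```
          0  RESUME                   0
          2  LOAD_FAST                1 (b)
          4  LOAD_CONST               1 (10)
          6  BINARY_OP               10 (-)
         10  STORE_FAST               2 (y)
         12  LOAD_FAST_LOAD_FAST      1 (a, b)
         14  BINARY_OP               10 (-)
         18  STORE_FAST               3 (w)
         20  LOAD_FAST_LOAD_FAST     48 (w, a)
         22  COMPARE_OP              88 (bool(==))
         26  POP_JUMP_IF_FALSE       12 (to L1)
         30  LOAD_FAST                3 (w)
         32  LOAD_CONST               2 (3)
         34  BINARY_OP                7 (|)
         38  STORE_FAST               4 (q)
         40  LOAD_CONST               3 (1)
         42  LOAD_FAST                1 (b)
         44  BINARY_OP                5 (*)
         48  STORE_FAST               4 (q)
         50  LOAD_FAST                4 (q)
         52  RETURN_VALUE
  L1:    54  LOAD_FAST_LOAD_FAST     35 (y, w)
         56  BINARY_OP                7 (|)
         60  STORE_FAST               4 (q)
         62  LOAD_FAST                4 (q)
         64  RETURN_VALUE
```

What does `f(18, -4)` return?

LOAD_FAST b → push -4. Stack: [-4]
LOAD_CONST → push 10. Stack: [-4, 10]
BINARY_OP - → -4 - 10 = -14. Stack: [-14]
STORE_FAST y → y=-14. Stack: []
LOAD_FAST_LOAD_FAST a,b → push 18,-4. Stack: [18, -4]
BINARY_OP - → 18 - -4 = 22. Stack: [22]
STORE_FAST w → w=22. Stack: []
LOAD_FAST_LOAD_FAST w,a → push 22,18. Stack: [22, 18]
COMPARE_OP bool(==) → 22 vs 18 = False. Stack: [False]
POP_JUMP_IF_FALSE → pop False; jump. Stack: []
LOAD_FAST_LOAD_FAST y,w → push -14,22. Stack: [-14, 22]
BINARY_OP | → -14 | 22 = -10. Stack: [-10]
STORE_FAST q → q=-10. Stack: []
LOAD_FAST q → push -10. Stack: [-10]
RETURN_VALUE → return -10.

-10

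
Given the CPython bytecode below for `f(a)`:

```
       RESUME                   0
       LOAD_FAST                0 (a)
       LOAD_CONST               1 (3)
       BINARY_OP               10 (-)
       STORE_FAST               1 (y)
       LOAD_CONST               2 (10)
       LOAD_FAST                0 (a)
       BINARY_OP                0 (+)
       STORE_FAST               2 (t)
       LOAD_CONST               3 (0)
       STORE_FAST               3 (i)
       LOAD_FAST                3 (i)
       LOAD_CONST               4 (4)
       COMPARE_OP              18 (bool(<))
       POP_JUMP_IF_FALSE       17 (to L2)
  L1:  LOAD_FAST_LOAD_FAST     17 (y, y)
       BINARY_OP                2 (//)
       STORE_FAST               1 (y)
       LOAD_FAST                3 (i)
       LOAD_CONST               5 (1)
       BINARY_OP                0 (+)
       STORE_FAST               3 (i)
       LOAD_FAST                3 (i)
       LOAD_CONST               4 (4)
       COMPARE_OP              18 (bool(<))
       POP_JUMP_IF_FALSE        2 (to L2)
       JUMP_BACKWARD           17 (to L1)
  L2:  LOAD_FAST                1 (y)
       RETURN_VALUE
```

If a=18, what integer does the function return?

LOAD_FAST a → push 18. Stack: [18]
LOAD_CONST → push 3. Stack: [18, 3]
BINARY_OP - → 18 - 3 = 15. Stack: [15]
STORE_FAST y → y=15. Stack: []
LOAD_CONST → push 10. Stack: [10]
LOAD_FAST a → push 18. Stack: [10, 18]
BINARY_OP + → 10 + 18 = 28. Stack: [28]
STORE_FAST t → t=28. Stack: []
LOAD_CONST → push 0. Stack: [0]
STORE_FAST i → i=0. Stack: []
LOAD_FAST i → push 0. Stack: [0]
LOAD_CONST → push 4. Stack: [0, 4]
COMPARE_OP bool(<) → 0 vs 4 = True. Stack: [True]
POP_JUMP_IF_FALSE → pop True; no jump. Stack: []
LOAD_FAST_LOAD_FAST y,y → push 15,15. Stack: [15, 15]
BINARY_OP // → 15 // 15 = 1. Stack: [1]
STORE_FAST y → y=1. Stack: []
LOAD_FAST i → push 0. Stack: [0]
LOAD_CONST → push 1. Stack: [0, 1]
BINARY_OP + → 0 + 1 = 1. Stack: [1]
STORE_FAST i → i=1. Stack: []
LOAD_FAST i → push 1. Stack: [1]
LOAD_CONST → push 4. Stack: [1, 4]
COMPARE_OP bool(<) → 1 vs 4 = True. Stack: [True]
POP_JUMP_IF_FALSE → pop True; no jump. Stack: []
LOAD_FAST_LOAD_FAST y,y → push 1,1. Stack: [1, 1]
BINARY_OP // → 1 // 1 = 1. Stack: [1]
STORE_FAST y → y=1. Stack: []
LOAD_FAST i → push 1. Stack: [1]
LOAD_CONST → push 1. Stack: [1, 1]
BINARY_OP + → 1 + 1 = 2. Stack: [2]
STORE_FAST i → i=2. Stack: []
LOAD_FAST i → push 2. Stack: [2]
LOAD_CONST → push 4. Stack: [2, 4]
COMPARE_OP bool(<) → 2 vs 4 = True. Stack: [True]
POP_JUMP_IF_FALSE → pop True; no jump. Stack: []
LOAD_FAST_LOAD_FAST y,y → push 1,1. Stack: [1, 1]
BINARY_OP // → 1 // 1 = 1. Stack: [1]
STORE_FAST y → y=1. Stack: []
LOAD_FAST i → push 2. Stack: [2]
LOAD_CONST → push 1. Stack: [2, 1]
BINARY_OP + → 2 + 1 = 3. Stack: [3]
STORE_FAST i → i=3. Stack: []
LOAD_FAST i → push 3. Stack: [3]
LOAD_CONST → push 4. Stack: [3, 4]
COMPARE_OP bool(<) → 3 vs 4 = True. Stack: [True]
POP_JUMP_IF_FALSE → pop True; no jump. Stack: []
LOAD_FAST_LOAD_FAST y,y → push 1,1. Stack: [1, 1]
BINARY_OP // → 1 // 1 = 1. Stack: [1]
STORE_FAST y → y=1. Stack: []
LOAD_FAST i → push 3. Stack: [3]
LOAD_CONST → push 1. Stack: [3, 1]
BINARY_OP + → 3 + 1 = 4. Stack: [4]
STORE_FAST i → i=4. Stack: []
LOAD_FAST i → push 4. Stack: [4]
LOAD_CONST → push 4. Stack: [4, 4]
COMPARE_OP bool(<) → 4 vs 4 = False. Stack: [False]
POP_JUMP_IF_FALSE → pop False; jump. Stack: []
LOAD_FAST y → push 1. Stack: [1]
RETURN_VALUE → return 1.

1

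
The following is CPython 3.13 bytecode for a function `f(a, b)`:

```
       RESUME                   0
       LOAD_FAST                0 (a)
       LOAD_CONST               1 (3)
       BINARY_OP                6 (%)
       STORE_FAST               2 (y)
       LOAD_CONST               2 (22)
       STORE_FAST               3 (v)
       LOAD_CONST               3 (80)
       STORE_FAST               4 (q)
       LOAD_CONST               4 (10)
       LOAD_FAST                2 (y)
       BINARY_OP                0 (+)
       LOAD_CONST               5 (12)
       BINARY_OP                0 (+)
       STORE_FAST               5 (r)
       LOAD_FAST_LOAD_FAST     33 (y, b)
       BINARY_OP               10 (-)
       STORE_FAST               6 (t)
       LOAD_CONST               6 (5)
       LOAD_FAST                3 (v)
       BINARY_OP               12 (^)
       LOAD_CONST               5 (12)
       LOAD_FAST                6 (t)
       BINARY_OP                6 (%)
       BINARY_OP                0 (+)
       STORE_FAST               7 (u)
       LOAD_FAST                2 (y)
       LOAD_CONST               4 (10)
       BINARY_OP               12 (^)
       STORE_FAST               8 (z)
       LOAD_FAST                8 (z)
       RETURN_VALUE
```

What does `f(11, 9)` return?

LOAD_FAST a → push 11. Stack: [11]
LOAD_CONST → push 3. Stack: [11, 3]
BINARY_OP % → 11 % 3 = 2. Stack: [2]
STORE_FAST y → y=2. Stack: []
LOAD_CONST → push 22. Stack: [22]
STORE_FAST v → v=22. Stack: []
LOAD_CONST → push 80. Stack: [80]
STORE_FAST q → q=80. Stack: []
LOAD_CONST → push 10. Stack: [10]
LOAD_FAST y → push 2. Stack: [10, 2]
BINARY_OP + → 10 + 2 = 12. Stack: [12]
LOAD_CONST → push 12. Stack: [12, 12]
BINARY_OP + → 12 + 12 = 24. Stack: [24]
STORE_FAST r → r=24. Stack: []
LOAD_FAST_LOAD_FAST y,b → push 2,9. Stack: [2, 9]
BINARY_OP - → 2 - 9 = -7. Stack: [-7]
STORE_FAST t → t=-7. Stack: []
LOAD_CONST → push 5. Stack: [5]
LOAD_FAST v → push 22. Stack: [5, 22]
BINARY_OP ^ → 5 ^ 22 = 19. Stack: [19]
LOAD_CONST → push 12. Stack: [19, 12]
LOAD_FAST t → push -7. Stack: [19, 12, -7]
BINARY_OP % → 12 % -7 = -2. Stack: [19, -2]
BINARY_OP + → 19 + -2 = 17. Stack: [17]
STORE_FAST u → u=17. Stack: []
LOAD_FAST y → push 2. Stack: [2]
LOAD_CONST → push 10. Stack: [2, 10]
BINARY_OP ^ → 2 ^ 10 = 8. Stack: [8]
STORE_FAST z → z=8. Stack: []
LOAD_FAST z → push 8. Stack: [8]
RETURN_VALUE → return 8.

8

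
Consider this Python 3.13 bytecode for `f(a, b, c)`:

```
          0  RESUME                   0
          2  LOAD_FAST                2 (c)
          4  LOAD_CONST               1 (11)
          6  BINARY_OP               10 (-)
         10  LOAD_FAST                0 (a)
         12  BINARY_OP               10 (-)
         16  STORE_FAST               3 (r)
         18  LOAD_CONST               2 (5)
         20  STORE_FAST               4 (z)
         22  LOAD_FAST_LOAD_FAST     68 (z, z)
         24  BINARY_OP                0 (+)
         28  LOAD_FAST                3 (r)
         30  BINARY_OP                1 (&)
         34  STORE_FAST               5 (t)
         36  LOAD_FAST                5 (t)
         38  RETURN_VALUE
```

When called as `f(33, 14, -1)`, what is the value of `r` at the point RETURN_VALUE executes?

LOAD_FAST c → push -1. Stack: [-1]
LOAD_CONST → push 11. Stack: [-1, 11]
BINARY_OP - → -1 - 11 = -12. Stack: [-12]
LOAD_FAST a → push 33. Stack: [-12, 33]
BINARY_OP - → -12 - 33 = -45. Stack: [-45]
STORE_FAST r → r=-45. Stack: []
LOAD_CONST → push 5. Stack: [5]
STORE_FAST z → z=5. Stack: []
LOAD_FAST_LOAD_FAST z,z → push 5,5. Stack: [5, 5]
BINARY_OP + → 5 + 5 = 10. Stack: [10]
LOAD_FAST r → push -45. Stack: [10, -45]
BINARY_OP & → 10 & -45 = 2. Stack: [2]
STORE_FAST t → t=2. Stack: []
LOAD_FAST t → push 2. Stack: [2]
RETURN_VALUE → return 2.

-45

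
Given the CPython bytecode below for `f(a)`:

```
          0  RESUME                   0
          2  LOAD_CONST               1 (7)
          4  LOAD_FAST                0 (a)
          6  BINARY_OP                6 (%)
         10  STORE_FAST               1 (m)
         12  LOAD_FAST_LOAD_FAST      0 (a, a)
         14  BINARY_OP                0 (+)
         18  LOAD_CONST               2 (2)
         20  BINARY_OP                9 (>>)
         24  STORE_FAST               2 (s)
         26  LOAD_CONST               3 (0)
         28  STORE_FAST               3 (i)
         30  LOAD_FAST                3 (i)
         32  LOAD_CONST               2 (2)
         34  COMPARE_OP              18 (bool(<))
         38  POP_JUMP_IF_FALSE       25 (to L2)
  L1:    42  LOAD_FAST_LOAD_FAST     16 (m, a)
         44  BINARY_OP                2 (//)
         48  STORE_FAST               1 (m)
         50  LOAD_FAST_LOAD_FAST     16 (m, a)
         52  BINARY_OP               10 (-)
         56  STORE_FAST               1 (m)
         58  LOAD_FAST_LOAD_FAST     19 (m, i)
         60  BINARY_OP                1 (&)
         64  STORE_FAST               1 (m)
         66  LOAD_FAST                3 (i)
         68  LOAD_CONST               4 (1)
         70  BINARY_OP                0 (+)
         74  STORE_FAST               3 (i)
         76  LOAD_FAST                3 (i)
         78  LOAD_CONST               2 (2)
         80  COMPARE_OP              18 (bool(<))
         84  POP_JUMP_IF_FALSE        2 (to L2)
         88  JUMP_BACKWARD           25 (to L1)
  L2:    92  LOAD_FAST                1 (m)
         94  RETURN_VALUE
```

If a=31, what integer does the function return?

1

LOAD_CONST → push 7. Stack: [7]
LOAD_FAST a → push 31. Stack: [7, 31]
BINARY_OP % → 7 % 31 = 7. Stack: [7]
STORE_FAST m → m=7. Stack: []
LOAD_FAST_LOAD_FAST a,a → push 31,31. Stack: [31, 31]
BINARY_OP + → 31 + 31 = 62. Stack: [62]
LOAD_CONST → push 2. Stack: [62, 2]
BINARY_OP >> → 62 >> 2 = 15. Stack: [15]
STORE_FAST s → s=15. Stack: []
LOAD_CONST → push 0. Stack: [0]
STORE_FAST i → i=0. Stack: []
LOAD_FAST i → push 0. Stack: [0]
LOAD_CONST → push 2. Stack: [0, 2]
COMPARE_OP bool(<) → 0 vs 2 = True. Stack: [True]
POP_JUMP_IF_FALSE → pop True; no jump. Stack: []
LOAD_FAST_LOAD_FAST m,a → push 7,31. Stack: [7, 31]
BINARY_OP // → 7 // 31 = 0. Stack: [0]
STORE_FAST m → m=0. Stack: []
LOAD_FAST_LOAD_FAST m,a → push 0,31. Stack: [0, 31]
BINARY_OP - → 0 - 31 = -31. Stack: [-31]
STORE_FAST m → m=-31. Stack: []
LOAD_FAST_LOAD_FAST m,i → push -31,0. Stack: [-31, 0]
BINARY_OP & → -31 & 0 = 0. Stack: [0]
STORE_FAST m → m=0. Stack: []
LOAD_FAST i → push 0. Stack: [0]
LOAD_CONST → push 1. Stack: [0, 1]
BINARY_OP + → 0 + 1 = 1. Stack: [1]
STORE_FAST i → i=1. Stack: []
LOAD_FAST i → push 1. Stack: [1]
LOAD_CONST → push 2. Stack: [1, 2]
COMPARE_OP bool(<) → 1 vs 2 = True. Stack: [True]
POP_JUMP_IF_FALSE → pop True; no jump. Stack: []
LOAD_FAST_LOAD_FAST m,a → push 0,31. Stack: [0, 31]
BINARY_OP // → 0 // 31 = 0. Stack: [0]
STORE_FAST m → m=0. Stack: []
LOAD_FAST_LOAD_FAST m,a → push 0,31. Stack: [0, 31]
BINARY_OP - → 0 - 31 = -31. Stack: [-31]
STORE_FAST m → m=-31. Stack: []
LOAD_FAST_LOAD_FAST m,i → push -31,1. Stack: [-31, 1]
BINARY_OP & → -31 & 1 = 1. Stack: [1]
STORE_FAST m → m=1. Stack: []
LOAD_FAST i → push 1. Stack: [1]
LOAD_CONST → push 1. Stack: [1, 1]
BINARY_OP + → 1 + 1 = 2. Stack: [2]
STORE_FAST i → i=2. Stack: []
LOAD_FAST i → push 2. Stack: [2]
LOAD_CONST → push 2. Stack: [2, 2]
COMPARE_OP bool(<) → 2 vs 2 = False. Stack: [False]
POP_JUMP_IF_FALSE → pop False; jump. Stack: []
LOAD_FAST m → push 1. Stack: [1]
RETURN_VALUE → return 1.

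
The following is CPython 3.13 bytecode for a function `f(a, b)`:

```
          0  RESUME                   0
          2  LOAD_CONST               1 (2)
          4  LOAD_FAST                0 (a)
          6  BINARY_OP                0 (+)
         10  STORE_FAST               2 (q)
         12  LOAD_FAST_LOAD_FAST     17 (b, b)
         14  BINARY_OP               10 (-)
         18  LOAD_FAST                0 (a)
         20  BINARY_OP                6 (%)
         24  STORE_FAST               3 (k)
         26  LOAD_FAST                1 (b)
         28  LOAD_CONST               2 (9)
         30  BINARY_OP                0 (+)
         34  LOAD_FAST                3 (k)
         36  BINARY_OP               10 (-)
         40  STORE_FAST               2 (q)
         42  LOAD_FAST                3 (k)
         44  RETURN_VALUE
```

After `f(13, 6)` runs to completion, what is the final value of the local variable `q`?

LOAD_CONST → push 2. Stack: [2]
LOAD_FAST a → push 13. Stack: [2, 13]
BINARY_OP + → 2 + 13 = 15. Stack: [15]
STORE_FAST q → q=15. Stack: []
LOAD_FAST_LOAD_FAST b,b → push 6,6. Stack: [6, 6]
BINARY_OP - → 6 - 6 = 0. Stack: [0]
LOAD_FAST a → push 13. Stack: [0, 13]
BINARY_OP % → 0 % 13 = 0. Stack: [0]
STORE_FAST k → k=0. Stack: []
LOAD_FAST b → push 6. Stack: [6]
LOAD_CONST → push 9. Stack: [6, 9]
BINARY_OP + → 6 + 9 = 15. Stack: [15]
LOAD_FAST k → push 0. Stack: [15, 0]
BINARY_OP - → 15 - 0 = 15. Stack: [15]
STORE_FAST q → q=15. Stack: []
LOAD_FAST k → push 0. Stack: [0]
RETURN_VALUE → return 0.

15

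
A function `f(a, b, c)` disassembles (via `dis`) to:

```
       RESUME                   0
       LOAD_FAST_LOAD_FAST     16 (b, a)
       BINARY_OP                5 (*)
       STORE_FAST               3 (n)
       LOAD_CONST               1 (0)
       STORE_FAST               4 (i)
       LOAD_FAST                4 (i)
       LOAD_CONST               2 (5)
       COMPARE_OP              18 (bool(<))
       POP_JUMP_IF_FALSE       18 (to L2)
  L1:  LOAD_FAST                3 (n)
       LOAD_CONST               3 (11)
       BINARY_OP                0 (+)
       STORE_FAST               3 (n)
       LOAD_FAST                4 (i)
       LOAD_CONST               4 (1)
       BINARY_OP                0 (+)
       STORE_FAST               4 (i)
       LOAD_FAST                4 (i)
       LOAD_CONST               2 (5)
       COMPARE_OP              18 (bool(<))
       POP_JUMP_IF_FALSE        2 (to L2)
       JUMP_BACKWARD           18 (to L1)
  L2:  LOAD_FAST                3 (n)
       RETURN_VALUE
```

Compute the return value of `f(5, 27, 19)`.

190

LOAD_FAST_LOAD_FAST b,a → push 27,5
BINARY_OP * → 27 * 5 = 135
STORE_FAST n → n=135
LOAD_CONST → push 0
STORE_FAST i → i=0
LOAD_FAST i → push 0
LOAD_CONST → push 5
COMPARE_OP bool(<) → 0 vs 5 = True
POP_JUMP_IF_FALSE → pop True; no jump
LOAD_FAST n → push 135
LOAD_CONST → push 11
BINARY_OP + → 135 + 11 = 146
STORE_FAST n → n=146
LOAD_FAST i → push 0
LOAD_CONST → push 1
BINARY_OP + → 0 + 1 = 1
STORE_FAST i → i=1
LOAD_FAST i → push 1
LOAD_CONST → push 5
COMPARE_OP bool(<) → 1 vs 5 = True
POP_JUMP_IF_FALSE → pop True; no jump
LOAD_FAST n → push 146
LOAD_CONST → push 11
BINARY_OP + → 146 + 11 = 157
STORE_FAST n → n=157
LOAD_FAST i → push 1
LOAD_CONST → push 1
BINARY_OP + → 1 + 1 = 2
STORE_FAST i → i=2
LOAD_FAST i → push 2
LOAD_CONST → push 5
COMPARE_OP bool(<) → 2 vs 5 = True
POP_JUMP_IF_FALSE → pop True; no jump
LOAD_FAST n → push 157
LOAD_CONST → push 11
BINARY_OP + → 157 + 11 = 168
STORE_FAST n → n=168
LOAD_FAST i → push 2
LOAD_CONST → push 1
BINARY_OP + → 2 + 1 = 3
STORE_FAST i → i=3
LOAD_FAST i → push 3
LOAD_CONST → push 5
COMPARE_OP bool(<) → 3 vs 5 = True
POP_JUMP_IF_FALSE → pop True; no jump
LOAD_FAST n → push 168
LOAD_CONST → push 11
BINARY_OP + → 168 + 11 = 179
STORE_FAST n → n=179
LOAD_FAST i → push 3
LOAD_CONST → push 1
BINARY_OP + → 3 + 1 = 4
STORE_FAST i → i=4
LOAD_FAST i → push 4
LOAD_CONST → push 5
COMPARE_OP bool(<) → 4 vs 5 = True
POP_JUMP_IF_FALSE → pop True; no jump
LOAD_FAST n → push 179
LOAD_CONST → push 11
BINARY_OP + → 179 + 11 = 190
STORE_FAST n → n=190
LOAD_FAST i → push 4
LOAD_CONST → push 1
BINARY_OP + → 4 + 1 = 5
STORE_FAST i → i=5
LOAD_FAST i → push 5
LOAD_CONST → push 5
COMPARE_OP bool(<) → 5 vs 5 = False
POP_JUMP_IF_FALSE → pop False; jump
LOAD_FAST n → push 190
RETURN_VALUE → return 190.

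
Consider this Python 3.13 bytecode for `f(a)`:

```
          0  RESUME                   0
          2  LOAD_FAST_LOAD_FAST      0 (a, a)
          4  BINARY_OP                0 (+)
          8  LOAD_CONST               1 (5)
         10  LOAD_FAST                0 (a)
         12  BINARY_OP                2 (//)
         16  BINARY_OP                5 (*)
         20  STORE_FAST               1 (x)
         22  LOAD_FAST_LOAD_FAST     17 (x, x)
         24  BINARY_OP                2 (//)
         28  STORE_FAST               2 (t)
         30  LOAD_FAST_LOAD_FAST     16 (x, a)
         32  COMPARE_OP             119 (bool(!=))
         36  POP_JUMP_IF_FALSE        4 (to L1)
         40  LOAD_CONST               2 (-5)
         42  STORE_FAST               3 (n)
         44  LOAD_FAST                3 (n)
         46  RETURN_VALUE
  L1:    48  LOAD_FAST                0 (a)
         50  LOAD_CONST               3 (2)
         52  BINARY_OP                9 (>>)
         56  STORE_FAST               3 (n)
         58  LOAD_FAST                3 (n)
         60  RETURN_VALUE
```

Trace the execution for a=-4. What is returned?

-5

LOAD_FAST_LOAD_FAST a,a → push -4,-4. Stack: [-4, -4]
BINARY_OP + → -4 + -4 = -8. Stack: [-8]
LOAD_CONST → push 5. Stack: [-8, 5]
LOAD_FAST a → push -4. Stack: [-8, 5, -4]
BINARY_OP // → 5 // -4 = -2. Stack: [-8, -2]
BINARY_OP * → -8 * -2 = 16. Stack: [16]
STORE_FAST x → x=16. Stack: []
LOAD_FAST_LOAD_FAST x,x → push 16,16. Stack: [16, 16]
BINARY_OP // → 16 // 16 = 1. Stack: [1]
STORE_FAST t → t=1. Stack: []
LOAD_FAST_LOAD_FAST x,a → push 16,-4. Stack: [16, -4]
COMPARE_OP bool(!=) → 16 vs -4 = True. Stack: [True]
POP_JUMP_IF_FALSE → pop True; no jump. Stack: []
LOAD_CONST → push -5. Stack: [-5]
STORE_FAST n → n=-5. Stack: []
LOAD_FAST n → push -5. Stack: [-5]
RETURN_VALUE → return -5.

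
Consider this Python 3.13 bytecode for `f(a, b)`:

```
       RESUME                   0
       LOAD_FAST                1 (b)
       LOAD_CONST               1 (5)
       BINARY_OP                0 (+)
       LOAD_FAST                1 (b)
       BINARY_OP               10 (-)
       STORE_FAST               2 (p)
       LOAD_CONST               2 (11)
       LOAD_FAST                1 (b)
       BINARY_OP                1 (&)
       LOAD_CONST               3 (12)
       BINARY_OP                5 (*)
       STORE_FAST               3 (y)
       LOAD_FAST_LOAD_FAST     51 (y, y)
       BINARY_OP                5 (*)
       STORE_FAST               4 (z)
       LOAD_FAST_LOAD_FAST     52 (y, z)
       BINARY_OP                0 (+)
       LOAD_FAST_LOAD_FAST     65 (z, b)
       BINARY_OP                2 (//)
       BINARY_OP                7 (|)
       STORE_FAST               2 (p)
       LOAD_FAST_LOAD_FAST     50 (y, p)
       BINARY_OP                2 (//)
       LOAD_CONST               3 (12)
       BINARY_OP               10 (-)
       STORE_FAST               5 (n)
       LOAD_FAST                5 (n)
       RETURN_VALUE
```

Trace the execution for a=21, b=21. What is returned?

LOAD_FAST b → push 21. Stack: [21]
LOAD_CONST → push 5. Stack: [21, 5]
BINARY_OP + → 21 + 5 = 26. Stack: [26]
LOAD_FAST b → push 21. Stack: [26, 21]
BINARY_OP - → 26 - 21 = 5. Stack: [5]
STORE_FAST p → p=5. Stack: []
LOAD_CONST → push 11. Stack: [11]
LOAD_FAST b → push 21. Stack: [11, 21]
BINARY_OP & → 11 & 21 = 1. Stack: [1]
LOAD_CONST → push 12. Stack: [1, 12]
BINARY_OP * → 1 * 12 = 12. Stack: [12]
STORE_FAST y → y=12. Stack: []
LOAD_FAST_LOAD_FAST y,y → push 12,12. Stack: [12, 12]
BINARY_OP * → 12 * 12 = 144. Stack: [144]
STORE_FAST z → z=144. Stack: []
LOAD_FAST_LOAD_FAST y,z → push 12,144. Stack: [12, 144]
BINARY_OP + → 12 + 144 = 156. Stack: [156]
LOAD_FAST_LOAD_FAST z,b → push 144,21. Stack: [156, 144, 21]
BINARY_OP // → 144 // 21 = 6. Stack: [156, 6]
BINARY_OP | → 156 | 6 = 158. Stack: [158]
STORE_FAST p → p=158. Stack: []
LOAD_FAST_LOAD_FAST y,p → push 12,158. Stack: [12, 158]
BINARY_OP // → 12 // 158 = 0. Stack: [0]
LOAD_CONST → push 12. Stack: [0, 12]
BINARY_OP - → 0 - 12 = -12. Stack: [-12]
STORE_FAST n → n=-12. Stack: []
LOAD_FAST n → push -12. Stack: [-12]
RETURN_VALUE → return -12.

-12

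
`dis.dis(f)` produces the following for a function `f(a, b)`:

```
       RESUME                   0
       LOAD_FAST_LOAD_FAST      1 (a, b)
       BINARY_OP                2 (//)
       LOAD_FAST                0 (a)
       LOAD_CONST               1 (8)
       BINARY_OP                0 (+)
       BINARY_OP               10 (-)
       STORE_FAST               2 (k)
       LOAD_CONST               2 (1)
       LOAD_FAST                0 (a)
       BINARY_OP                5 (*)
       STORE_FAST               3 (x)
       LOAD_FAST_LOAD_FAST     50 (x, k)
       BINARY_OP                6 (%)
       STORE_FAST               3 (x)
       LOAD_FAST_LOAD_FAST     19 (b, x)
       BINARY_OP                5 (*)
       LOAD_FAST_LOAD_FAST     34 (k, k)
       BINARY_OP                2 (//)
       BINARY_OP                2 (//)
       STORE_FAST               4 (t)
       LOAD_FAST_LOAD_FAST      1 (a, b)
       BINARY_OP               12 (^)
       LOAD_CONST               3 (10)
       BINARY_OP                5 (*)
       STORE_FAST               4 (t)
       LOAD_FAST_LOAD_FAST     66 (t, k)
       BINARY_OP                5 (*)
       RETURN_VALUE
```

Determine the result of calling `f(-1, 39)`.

3200

LOAD_FAST_LOAD_FAST a,b → push -1,39. Stack: [-1, 39]
BINARY_OP // → -1 // 39 = -1. Stack: [-1]
LOAD_FAST a → push -1. Stack: [-1, -1]
LOAD_CONST → push 8. Stack: [-1, -1, 8]
BINARY_OP + → -1 + 8 = 7. Stack: [-1, 7]
BINARY_OP - → -1 - 7 = -8. Stack: [-8]
STORE_FAST k → k=-8. Stack: []
LOAD_CONST → push 1. Stack: [1]
LOAD_FAST a → push -1. Stack: [1, -1]
BINARY_OP * → 1 * -1 = -1. Stack: [-1]
STORE_FAST x → x=-1. Stack: []
LOAD_FAST_LOAD_FAST x,k → push -1,-8. Stack: [-1, -8]
BINARY_OP % → -1 % -8 = -1. Stack: [-1]
STORE_FAST x → x=-1. Stack: []
LOAD_FAST_LOAD_FAST b,x → push 39,-1. Stack: [39, -1]
BINARY_OP * → 39 * -1 = -39. Stack: [-39]
LOAD_FAST_LOAD_FAST k,k → push -8,-8. Stack: [-39, -8, -8]
BINARY_OP // → -8 // -8 = 1. Stack: [-39, 1]
BINARY_OP // → -39 // 1 = -39. Stack: [-39]
STORE_FAST t → t=-39. Stack: []
LOAD_FAST_LOAD_FAST a,b → push -1,39. Stack: [-1, 39]
BINARY_OP ^ → -1 ^ 39 = -40. Stack: [-40]
LOAD_CONST → push 10. Stack: [-40, 10]
BINARY_OP * → -40 * 10 = -400. Stack: [-400]
STORE_FAST t → t=-400. Stack: []
LOAD_FAST_LOAD_FAST t,k → push -400,-8. Stack: [-400, -8]
BINARY_OP * → -400 * -8 = 3200. Stack: [3200]
RETURN_VALUE → return 3200.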